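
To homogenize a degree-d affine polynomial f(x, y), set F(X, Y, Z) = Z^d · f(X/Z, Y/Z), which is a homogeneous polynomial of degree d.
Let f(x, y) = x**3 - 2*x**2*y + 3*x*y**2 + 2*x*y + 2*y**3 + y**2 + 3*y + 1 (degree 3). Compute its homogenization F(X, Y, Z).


F(X, Y, Z) = X**3 - 2*X**2*Y + 3*X*Y**2 + 2*X*Y*Z + 2*Y**3 + Y**2*Z + 3*Y*Z**2 + Z**3

deg(f) = 3.
Substitute x = X/Z, y = Y/Z into f, then multiply by Z^3.
  monomial 1·x^3·y^0 ↦ 1·X^3·Y^0·Z^0.
  monomial -2·x^2·y^1 ↦ -2·X^2·Y^1·Z^0.
  monomial 3·x^1·y^2 ↦ 3·X^1·Y^2·Z^0.
  monomial 2·x^1·y^1 ↦ 2·X^1·Y^1·Z^1.
  monomial 2·x^0·y^3 ↦ 2·X^0·Y^3·Z^0.
  monomial 1·x^0·y^2 ↦ 1·X^0·Y^2·Z^1.
  monomial 3·x^0·y^1 ↦ 3·X^0·Y^1·Z^2.
  monomial 1·x^0·y^0 ↦ 1·X^0·Y^0·Z^3.
Collecting: F(X, Y, Z) = X**3 - 2*X**2*Y + 3*X*Y**2 + 2*X*Y*Z + 2*Y**3 + Y**2*Z + 3*Y*Z**2 + Z**3.


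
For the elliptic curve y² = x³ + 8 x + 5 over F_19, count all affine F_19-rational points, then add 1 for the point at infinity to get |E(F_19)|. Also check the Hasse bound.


Affine points = {(0, 9), (0, 10), (4, 5), (4, 14), (7, 9), (7, 10), (8, 7), (8, 12), (12, 9), (12, 10), (13, 8), (13, 11), (14, 7), (14, 12), (15, 2), (15, 17), (16, 7), (16, 12), (17, 0)}; affine count = 19; |E(F_19)| = 20.

Discriminant check: Δ ∝ 4a³ + 27b² = 4·8³ + 27·5² = 4·512 + 27·25 ≡ 6 (mod 19). Nonzero ⇒ E is nonsingular.
For each x ∈ F_19, compute rhs = x³ + 8·x + 5 mod 19, then count y ∈ F_19 with y² ≡ rhs.
  x = 0: rhs = 5, matching y values: 9, 10 (2 points).
  x = 1: rhs = 14, matching y values: none (0 points).
  x = 2: rhs = 10, matching y values: none (0 points).
  x = 3: rhs = 18, matching y values: none (0 points).
  x = 4: rhs = 6, matching y values: 5, 14 (2 points).
  x = 5: rhs = 18, matching y values: none (0 points).
  x = 6: rhs = 3, matching y values: none (0 points).
  x = 7: rhs = 5, matching y values: 9, 10 (2 points).
  x = 8: rhs = 11, matching y values: 7, 12 (2 points).
  x = 9: rhs = 8, matching y values: none (0 points).
  x = 10: rhs = 2, matching y values: none (0 points).
  x = 11: rhs = 18, matching y values: none (0 points).
  x = 12: rhs = 5, matching y values: 9, 10 (2 points).
  x = 13: rhs = 7, matching y values: 8, 11 (2 points).
  x = 14: rhs = 11, matching y values: 7, 12 (2 points).
  x = 15: rhs = 4, matching y values: 2, 17 (2 points).
  x = 16: rhs = 11, matching y values: 7, 12 (2 points).
  x = 17: rhs = 0, matching y values: 0 (1 points).
  x = 18: rhs = 15, matching y values: none (0 points).
Total affine count: 19.
Full point count |E(F_19)| = 19 + 1 = 20.
Hasse bound: |20 − (19+1)| = |0| = 0 ≤ 2√19 ≈ 8.7178 ✓.


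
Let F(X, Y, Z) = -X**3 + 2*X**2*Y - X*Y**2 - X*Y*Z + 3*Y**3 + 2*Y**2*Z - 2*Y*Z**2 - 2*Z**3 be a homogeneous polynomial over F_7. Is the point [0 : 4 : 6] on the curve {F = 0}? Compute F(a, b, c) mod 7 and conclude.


F(0,4,6) ≡ 0 (mod 7); P is on the curve.

Evaluate F(0, 4, 6) term-by-term (mod 7).
  -X**3 ↦ -1·0·1·1 = 0
  2*X**2*Y ↦ 2·0·4·1 = 0
  -X*Y**2 ↦ -1·0·16·1 = 0
  -X*Y*Z ↦ -1·0·4·6 = 0
  3*Y**3 ↦ 3·1·64·1 = 192
  2*Y**2*Z ↦ 2·1·16·6 = 192
  -2*Y*Z**2 ↦ -2·1·4·36 = -288
  -2*Z**3 ↦ -2·1·1·216 = -432
Sum: F(0, 4, 6) = (0) + (0) + (0) + (0) + (192) + (192) + (-288) + (-432) = -336.
Reducing mod 7: -336 ≡ 0 (mod 7).
Since F(a, b, c) ≡ 0 (mod 7), P lies on the curve.


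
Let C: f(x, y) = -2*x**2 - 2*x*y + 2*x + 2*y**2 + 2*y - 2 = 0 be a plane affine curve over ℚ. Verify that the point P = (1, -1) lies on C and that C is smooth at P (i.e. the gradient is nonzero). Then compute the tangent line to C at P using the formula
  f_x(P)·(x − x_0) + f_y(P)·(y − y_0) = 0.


Tangent line at P: -4*y - 4 = 0.

Step 1: f(1, -1) = 0, so P lies on C.
Step 2: partial derivatives
  f_x(x, y) = -4*x - 2*y + 2, f_y(x, y) = -2*x + 4*y + 2.
  f_x(P) = 0, f_y(P) = -4 (gradient nonzero, so P is smooth).
Step 3: tangent line at P: 0·(x − 1) + -4·(y − -1) = 0.
Expanding: -4*y - 4 = 0.


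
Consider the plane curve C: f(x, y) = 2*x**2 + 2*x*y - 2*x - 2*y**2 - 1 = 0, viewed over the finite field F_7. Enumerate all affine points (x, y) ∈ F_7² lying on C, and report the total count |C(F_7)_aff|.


Affine F_7-points: {(6, 3)}; count = 1.

For each of the 49 pairs (x, y) ∈ F_7², evaluate f(x, y) mod 7. Record the zeros.
  x = 0: [0↦6, 1↦4, 2↦5, 3↦2, 4↦2, 5↦5, 6↦4]  zeros at y ∈ ∅
  x = 1: [0↦6, 1↦6, 2↦2, 3↦1, 4↦3, 5↦1, 6↦2]  zeros at y ∈ ∅
  x = 2: [0↦3, 1↦5, 2↦3, 3↦4, 4↦1, 5↦1, 6↦4]  zeros at y ∈ ∅
  x = 3: [0↦4, 1↦1, 2↦1, 3↦4, 4↦3, 5↦5, 6↦3]  zeros at y ∈ ∅
  x = 4: [0↦2, 1↦1, 2↦3, 3↦1, 4↦2, 5↦6, 6↦6]  zeros at y ∈ ∅
  x = 5: [0↦4, 1↦5, 2↦2, 3↦2, 4↦5, 5↦4, 6↦6]  zeros at y ∈ ∅
  x = 6: [0↦3, 1↦6, 2↦5, 3↦0, 4↦5, 5↦6, 6↦3]  zeros at y ∈ {3}
Collecting zeros: affine points = {(6, 3)}.
Total count |C(F_7)_aff| = 1.


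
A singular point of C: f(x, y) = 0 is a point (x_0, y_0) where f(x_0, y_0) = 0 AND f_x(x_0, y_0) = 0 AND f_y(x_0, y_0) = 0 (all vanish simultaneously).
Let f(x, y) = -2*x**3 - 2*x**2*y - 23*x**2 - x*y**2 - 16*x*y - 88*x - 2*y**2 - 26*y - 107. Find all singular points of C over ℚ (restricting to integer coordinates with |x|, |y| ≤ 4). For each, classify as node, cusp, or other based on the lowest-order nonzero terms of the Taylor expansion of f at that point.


Singular points: {(-3, -2)}; classification: node.

Compute partial derivatives:
  f_x = -6*x**2 - 4*x*y - 46*x - y**2 - 16*y - 88.
  f_y = -2*x**2 - 2*x*y - 16*x - 4*y - 26.
Scan x_0 ∈ {−4, ..., 4}. For each x_0, f_y(x_0, y) is a polynomial in y; find its integer roots y ∈ {−4, ..., 4}, then test f_x and f at those candidates.
  x = -4: f_y(-4, y) = 4*y + 6; no integer root y with |y| ≤ 4.
  x = -3: f_y(-3, y) = 2*y + 4; vanishes at y ∈ {-2}. (-3, -2): f_x = 0, f = 0 — SINGULAR.
  x = -2: f_y(-2, y) = -2; no integer root y with |y| ≤ 4.
  x = -1: f_y(-1, y) = -2*y - 12; no integer root y with |y| ≤ 4.
  x = 0: f_y(0, y) = -4*y - 26; no integer root y with |y| ≤ 4.
  x = 1: f_y(1, y) = -6*y - 44; no integer root y with |y| ≤ 4.
  x = 2: f_y(2, y) = -8*y - 66; no integer root y with |y| ≤ 4.
  x = 3: f_y(3, y) = -10*y - 92; no integer root y with |y| ≤ 4.
  x = 4: f_y(4, y) = -12*y - 122; no integer root y with |y| ≤ 4.
Only singular point on the grid: (-3, -2).
Classify: substitute x = -3 + u, y = -2 + v and expand: f = -2*u**3 - 2*u**2*v - u**2 - u*v**2 + v**2.
No constant or linear terms (consistent with a singular point). Quadratic part: -u**2 + v**2. Cubic part: -2*u**3 - 2*u**2*v - u*v**2.
The quadratic part v**2 - u**2 = (v − u)(v + u) splits into two distinct linear factors, so there are two distinct tangent lines y − -2 = ±(x − -3) — this is a node (ordinary double point).
Classification: node.


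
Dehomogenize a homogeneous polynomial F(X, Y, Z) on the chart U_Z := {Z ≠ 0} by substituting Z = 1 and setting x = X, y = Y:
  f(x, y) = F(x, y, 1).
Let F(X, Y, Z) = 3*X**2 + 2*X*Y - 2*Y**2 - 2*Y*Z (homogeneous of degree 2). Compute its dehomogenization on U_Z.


f(x, y) = 3*x**2 + 2*x*y - 2*y**2 - 2*y

On U_Z we set Z = 1. Each monomial c·X^i·Y^j·Z^k in F becomes c·x^i·y^j·1^k = c·x^i·y^j.
Substituting Z = 1: F(X, Y, 1) = 3*x**2 + 2*x*y - 2*y**2 - 2*y.
Note: deg(f) ≤ deg(F) = 2; strict inequality happens when F is divisible by Z (lost terms).


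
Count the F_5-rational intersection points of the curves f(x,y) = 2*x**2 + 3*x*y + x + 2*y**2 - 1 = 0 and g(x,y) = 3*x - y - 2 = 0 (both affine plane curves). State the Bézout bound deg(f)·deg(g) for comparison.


Common zeros: {(2, 4), (4, 0)}; count = 2; Bézout bound = 2.

deg(f) = 2, deg(g) = 1, so Bézout bound = 2.
Scan x ∈ F_5. For each x, list the y ∈ F_5 with f(x, y) ≡ 0 and those with g(x, y) ≡ 0 (mod 5); the common zeros in that column are the intersection.
  x = 0: f ≡ 0 at y ∈ ∅; g ≡ 0 at y ∈ {3}; common: ∅.
  x = 1: f ≡ 0 at y ∈ ∅; g ≡ 0 at y ∈ {1}; common: ∅.
  x = 2: f ≡ 0 at y ∈ {3, 4}; g ≡ 0 at y ∈ {4}; common: {4}.
  x = 3: f ≡ 0 at y ∈ {0, 3}; g ≡ 0 at y ∈ {2}; common: ∅.
  x = 4: f ≡ 0 at y ∈ {0, 4}; g ≡ 0 at y ∈ {0}; common: {0}.
Collecting: common zeros = {(2, 4), (4, 0)}, so the count is 2.
Comparison with the Bézout bound: 2 ≤ 2 = deg(f)·deg(g), as expected for curves with no common component (the bound is attained).


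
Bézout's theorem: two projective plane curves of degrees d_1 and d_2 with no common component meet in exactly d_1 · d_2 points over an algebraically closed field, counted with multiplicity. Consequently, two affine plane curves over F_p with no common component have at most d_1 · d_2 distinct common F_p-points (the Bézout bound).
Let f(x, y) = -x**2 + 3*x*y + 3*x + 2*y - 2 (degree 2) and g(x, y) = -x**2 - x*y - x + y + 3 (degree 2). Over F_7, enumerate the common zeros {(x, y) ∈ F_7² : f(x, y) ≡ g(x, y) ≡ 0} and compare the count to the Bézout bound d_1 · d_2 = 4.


Common zeros: ∅; count = 0; Bézout bound = 4.

deg(f) = 2, deg(g) = 2, so Bézout bound = 4.
Scan x ∈ F_7. For each x, list the y ∈ F_7 with f(x, y) ≡ 0 and those with g(x, y) ≡ 0 (mod 7); the common zeros in that column are the intersection.
  x = 0: f ≡ 0 at y ∈ {1}; g ≡ 0 at y ∈ {4}; common: ∅.
  x = 1: f ≡ 0 at y ∈ {0}; g ≡ 0 at y ∈ ∅; common: ∅.
  x = 2: f ≡ 0 at y ∈ {0}; g ≡ 0 at y ∈ {4}; common: ∅.
  x = 3: f ≡ 0 at y ∈ {4}; g ≡ 0 at y ∈ {6}; common: ∅.
  x = 4: f ≡ 0 at y ∈ ∅; g ≡ 0 at y ∈ {6}; common: ∅.
  x = 5: f ≡ 0 at y ∈ {4}; g ≡ 0 at y ∈ {2}; common: ∅.
  x = 6: f ≡ 0 at y ∈ {1}; g ≡ 0 at y ∈ {2}; common: ∅.
Collecting: common zeros = ∅, so the count is 0.
Comparison with the Bézout bound: 0 ≤ 4 = deg(f)·deg(g), as expected for curves with no common component (the affine F_7-count falls short of the bound because intersections may lie at infinity, over extension fields, or carry multiplicity).


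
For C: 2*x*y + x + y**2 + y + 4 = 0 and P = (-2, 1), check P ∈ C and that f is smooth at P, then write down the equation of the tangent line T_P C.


Tangent line at P: 3*x - y + 7 = 0.

Step 1: f(-2, 1) = 0, so P lies on C.
Step 2: partial derivatives
  f_x(x, y) = 2*y + 1, f_y(x, y) = 2*x + 2*y + 1.
  f_x(P) = 3, f_y(P) = -1 (gradient nonzero, so P is smooth).
Step 3: tangent line at P: 3·(x − -2) + -1·(y − 1) = 0.
Expanding: 3*x - y + 7 = 0.


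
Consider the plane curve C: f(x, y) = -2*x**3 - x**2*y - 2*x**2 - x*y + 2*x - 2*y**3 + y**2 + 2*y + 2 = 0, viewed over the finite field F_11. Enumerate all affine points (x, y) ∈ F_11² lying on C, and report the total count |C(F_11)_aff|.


Affine F_11-points: {(1, 0), (1, 6), (2, 10), (4, 2), (4, 7), (4, 8), (10, 0)}; count = 7.

For each of the 121 pairs (x, y) ∈ F_11², evaluate f(x, y) mod 11. Record the zeros.
  x = 0: [0↦2, 1↦3, 2↦5, 3↦7, 4↦8, 5↦7, 6↦3, 7↦6, 8↦4, 9↦7, 10↦3]  zeros at y ∈ ∅
  x = 1: [0↦0, 1↦10, 2↦10, 3↦10, 4↦9, 5↦6, 6↦0, 7↦1, 8↦8, 9↦9, 10↦3]  zeros at y ∈ {0, 6}
  x = 2: [0↦4, 1↦10, 2↦6, 3↦2, 4↦8, 5↦1, 6↦2, 7↦10, 8↦2, 9↦10, 10↦0]  zeros at y ∈ {10}
  x = 3: [0↦2, 1↦2, 2↦3, 3↦4, 4↦4, 5↦2, 6↦8, 7↦10, 8↦7, 9↦9, 10↦4]  zeros at y ∈ ∅
  x = 4: [0↦4, 1↦7, 2↦0, 3↦4, 4↦7, 5↦8, 6↦6, 7↦0, 8↦0, 9↦5, 10↦3]  zeros at y ∈ {2, 7, 8}
  x = 5: [0↦9, 1↦2, 2↦7, 3↦1, 4↦5, 5↦7, 6↦6, 7↦1, 8↦2, 9↦8, 10↦7]  zeros at y ∈ ∅
  x = 6: [0↦5, 1↦8, 2↦1, 3↦5, 4↦8, 5↦9, 6↦7, 7↦1, 8↦1, 9↦6, 10↦4]  zeros at y ∈ ∅
  x = 7: [0↦2, 1↦2, 2↦3, 3↦4, 4↦4, 5↦2, 6↦8, 7↦10, 8↦7, 9↦9, 10↦4]  zeros at y ∈ ∅
  x = 8: [0↦10, 1↦5, 2↦1, 3↦8, 4↦3, 5↦7, 6↦8, 7↦5, 8↦8, 9↦5, 10↦6]  zeros at y ∈ ∅
  x = 9: [0↦6, 1↦5, 2↦5, 3↦5, 4↦4, 5↦1, 6↦6, 7↦7, 8↦3, 9↦4, 10↦9]  zeros at y ∈ ∅
  x = 10: [0↦0, 1↦1, 2↦3, 3↦5, 4↦6, 5↦5, 6↦1, 7↦4, 8↦2, 9↦5, 10↦1]  zeros at y ∈ {0}
Collecting zeros: affine points = {(1, 0), (1, 6), (2, 10), (4, 2), (4, 7), (4, 8), (10, 0)}.
Total count |C(F_11)_aff| = 7.


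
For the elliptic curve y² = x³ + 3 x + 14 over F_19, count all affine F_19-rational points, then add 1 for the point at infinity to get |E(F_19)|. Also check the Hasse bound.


Affine points = {(2, 3), (2, 16), (6, 1), (6, 18), (7, 6), (7, 13), (12, 7), (12, 12), (14, 8), (14, 11), (16, 4), (16, 15), (17, 0)}; affine count = 13; |E(F_19)| = 14.

Discriminant check: Δ ∝ 4a³ + 27b² = 4·3³ + 27·14² = 4·27 + 27·196 ≡ 4 (mod 19). Nonzero ⇒ E is nonsingular.
For each x ∈ F_19, compute rhs = x³ + 3·x + 14 mod 19, then count y ∈ F_19 with y² ≡ rhs.
  x = 0: rhs = 14, matching y values: none (0 points).
  x = 1: rhs = 18, matching y values: none (0 points).
  x = 2: rhs = 9, matching y values: 3, 16 (2 points).
  x = 3: rhs = 12, matching y values: none (0 points).
  x = 4: rhs = 14, matching y values: none (0 points).
  x = 5: rhs = 2, matching y values: none (0 points).
  x = 6: rhs = 1, matching y values: 1, 18 (2 points).
  x = 7: rhs = 17, matching y values: 6, 13 (2 points).
  x = 8: rhs = 18, matching y values: none (0 points).
  x = 9: rhs = 10, matching y values: none (0 points).
  x = 10: rhs = 18, matching y values: none (0 points).
  x = 11: rhs = 10, matching y values: none (0 points).
  x = 12: rhs = 11, matching y values: 7, 12 (2 points).
  x = 13: rhs = 8, matching y values: none (0 points).
  x = 14: rhs = 7, matching y values: 8, 11 (2 points).
  x = 15: rhs = 14, matching y values: none (0 points).
  x = 16: rhs = 16, matching y values: 4, 15 (2 points).
  x = 17: rhs = 0, matching y values: 0 (1 points).
  x = 18: rhs = 10, matching y values: none (0 points).
Total affine count: 13.
Full point count |E(F_19)| = 13 + 1 = 14.
Hasse bound: |14 − (19+1)| = |-6| = 6 ≤ 2√19 ≈ 8.7178 ✓.


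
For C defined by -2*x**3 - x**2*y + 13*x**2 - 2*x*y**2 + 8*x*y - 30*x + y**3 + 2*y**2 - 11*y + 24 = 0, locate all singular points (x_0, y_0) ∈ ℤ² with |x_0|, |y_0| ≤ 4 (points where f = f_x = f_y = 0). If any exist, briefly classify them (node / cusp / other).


Singular points: {(2, 1)}; classification: cusp.

Compute partial derivatives:
  f_x = -6*x**2 - 2*x*y + 26*x - 2*y**2 + 8*y - 30.
  f_y = -x**2 - 4*x*y + 8*x + 3*y**2 + 4*y - 11.
Scan x_0 ∈ {−4, ..., 4}. For each x_0, f_y(x_0, y) is a polynomial in y; find its integer roots y ∈ {−4, ..., 4}, then test f_x and f at those candidates.
  x = -4: f_y(-4, y) = 3*y**2 + 20*y - 59; no integer root y with |y| ≤ 4.
  x = -3: f_y(-3, y) = 3*y**2 + 16*y - 44; vanishes at y ∈ {2}. (-3, 2): f_x = -142 ≠ 0.
  x = -2: f_y(-2, y) = 3*y**2 + 12*y - 31; no integer root y with |y| ≤ 4.
  x = -1: f_y(-1, y) = 3*y**2 + 8*y - 20; no integer root y with |y| ≤ 4.
  x = 0: f_y(0, y) = 3*y**2 + 4*y - 11; no integer root y with |y| ≤ 4.
  x = 1: f_y(1, y) = 3*y**2 - 4; no integer root y with |y| ≤ 4.
  x = 2: f_y(2, y) = 3*y**2 - 4*y + 1; vanishes at y ∈ {1}. (2, 1): f_x = 0, f = 0 — SINGULAR.
  x = 3: f_y(3, y) = 3*y**2 - 8*y + 4; vanishes at y ∈ {2}. (3, 2): f_x = -10 ≠ 0.
  x = 4: f_y(4, y) = 3*y**2 - 12*y + 5; no integer root y with |y| ≤ 4.
Only singular point on the grid: (2, 1).
Classify: substitute x = 2 + u, y = 1 + v and expand: f = -2*u**3 - u**2*v - 2*u*v**2 + v**3 + v**2.
No constant or linear terms (consistent with a singular point). Quadratic part: v**2. Cubic part: -2*u**3 - u**2*v - 2*u*v**2 + v**3.
The quadratic part v**2 is a perfect square, so there is a single (double) tangent line v = 0, i.e. y = 1. Restricting the cubic part to that line (v = 0) leaves -2*u**3 ≠ 0, so f is not divisible by v and the branch is v² ≈ 2*u**3 to lowest order — this is a cusp.
Classification: cusp.


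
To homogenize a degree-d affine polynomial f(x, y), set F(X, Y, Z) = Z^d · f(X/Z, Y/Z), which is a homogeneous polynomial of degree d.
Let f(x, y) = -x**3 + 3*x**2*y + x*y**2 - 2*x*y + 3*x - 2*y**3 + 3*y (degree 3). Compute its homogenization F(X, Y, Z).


F(X, Y, Z) = -X**3 + 3*X**2*Y + X*Y**2 - 2*X*Y*Z + 3*X*Z**2 - 2*Y**3 + 3*Y*Z**2

deg(f) = 3.
Substitute x = X/Z, y = Y/Z into f, then multiply by Z^3.
  monomial -1·x^3·y^0 ↦ -1·X^3·Y^0·Z^0.
  monomial 3·x^2·y^1 ↦ 3·X^2·Y^1·Z^0.
  monomial 1·x^1·y^2 ↦ 1·X^1·Y^2·Z^0.
  monomial -2·x^1·y^1 ↦ -2·X^1·Y^1·Z^1.
  monomial 3·x^1·y^0 ↦ 3·X^1·Y^0·Z^2.
  monomial -2·x^0·y^3 ↦ -2·X^0·Y^3·Z^0.
  monomial 3·x^0·y^1 ↦ 3·X^0·Y^1·Z^2.
Collecting: F(X, Y, Z) = -X**3 + 3*X**2*Y + X*Y**2 - 2*X*Y*Z + 3*X*Z**2 - 2*Y**3 + 3*Y*Z**2.


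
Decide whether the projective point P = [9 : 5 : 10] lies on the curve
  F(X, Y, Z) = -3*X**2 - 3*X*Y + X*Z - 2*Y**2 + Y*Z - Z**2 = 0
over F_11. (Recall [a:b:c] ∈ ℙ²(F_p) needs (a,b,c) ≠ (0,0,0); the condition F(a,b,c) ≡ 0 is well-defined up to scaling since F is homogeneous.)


F(9,5,10) ≡ 8 (mod 11); P is NOT on the curve.

Evaluate F(9, 5, 10) term-by-term (mod 11).
  -3*X**2 ↦ -3·81·1·1 = -243
  -3*X*Y ↦ -3·9·5·1 = -135
  X*Z ↦ 1·9·1·10 = 90
  -2*Y**2 ↦ -2·1·25·1 = -50
  Y*Z ↦ 1·1·5·10 = 50
  -Z**2 ↦ -1·1·1·100 = -100
Sum: F(9, 5, 10) = (-243) + (-135) + (90) + (-50) + (50) + (-100) = -388.
Reducing mod 11: -388 ≡ 8 (mod 11).
Since F(a, b, c) ≡ 8 ≠ 0 (mod 11), P does NOT lie on the curve.


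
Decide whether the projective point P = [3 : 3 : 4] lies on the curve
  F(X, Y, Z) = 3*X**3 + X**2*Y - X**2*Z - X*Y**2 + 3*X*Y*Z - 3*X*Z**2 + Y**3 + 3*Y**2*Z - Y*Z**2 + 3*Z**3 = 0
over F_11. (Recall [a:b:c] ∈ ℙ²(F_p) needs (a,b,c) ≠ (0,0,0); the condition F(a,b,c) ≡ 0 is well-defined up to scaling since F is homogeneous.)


F(3,3,4) ≡ 2 (mod 11); P is NOT on the curve.

Evaluate F(3, 3, 4) term-by-term (mod 11).
  3*X**3 ↦ 3·27·1·1 = 81
  X**2*Y ↦ 1·9·3·1 = 27
  -X**2*Z ↦ -1·9·1·4 = -36
  -X*Y**2 ↦ -1·3·9·1 = -27
  3*X*Y*Z ↦ 3·3·3·4 = 108
  -3*X*Z**2 ↦ -3·3·1·16 = -144
  Y**3 ↦ 1·1·27·1 = 27
  3*Y**2*Z ↦ 3·1·9·4 = 108
  -Y*Z**2 ↦ -1·1·3·16 = -48
  3*Z**3 ↦ 3·1·1·64 = 192
Sum: F(3, 3, 4) = (81) + (27) + (-36) + (-27) + (108) + (-144) + (27) + (108) + (-48) + (192) = 288.
Reducing mod 11: 288 ≡ 2 (mod 11).
Since F(a, b, c) ≡ 2 ≠ 0 (mod 11), P does NOT lie on the curve.


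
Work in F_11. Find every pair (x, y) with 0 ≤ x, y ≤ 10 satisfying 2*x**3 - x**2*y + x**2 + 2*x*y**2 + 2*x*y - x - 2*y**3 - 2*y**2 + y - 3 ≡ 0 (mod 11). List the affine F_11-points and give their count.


Affine F_11-points: {(1, 4), (1, 9), (2, 4), (3, 3), (4, 4), (4, 6), (6, 9), (7, 5), (8, 2), (8, 7), (8, 9), (10, 1), (10, 3), (10, 5)}; count = 14.

For each of the 121 pairs (x, y) ∈ F_11², evaluate f(x, y) mod 11. Record the zeros.
  x = 0: [0↦8, 1↦5, 2↦8, 3↦5, 4↦6, 5↦10, 6↦5, 7↦1, 8↦8, 9↦3, 10↦7]  zeros at y ∈ ∅
  x = 1: [0↦10, 1↦10, 2↦9, 3↦6, 4↦0, 5↦1, 6↦8, 7↦9, 8↦3, 9↦0, 10↦10]  zeros at y ∈ {4, 9}
  x = 2: [0↦4, 1↦5, 2↦9, 3↦4, 4↦0, 5↦7, 6↦2, 7↦6, 8↦7, 9↦4, 10↦7]  zeros at y ∈ {4}
  x = 3: [0↦2, 1↦2, 2↦9, 3↦0, 4↦7, 5↦7, 6↦10, 7↦4, 8↦10, 9↦5, 10↦10]  zeros at y ∈ {3}
  x = 4: [0↦5, 1↦2, 2↦10, 3↦6, 4↦0, 5↦2, 6↦0, 7↦4, 8↦2, 9↦4, 10↦9]  zeros at y ∈ {4, 6}
  x = 5: [0↦3, 1↦6, 2↦2, 3↦1, 4↦2, 5↦4, 6↦6, 7↦7, 8↦6, 9↦2, 10↦5]  zeros at y ∈ ∅
  x = 6: [0↦8, 1↦4, 2↦8, 3↦8, 4↦3, 5↦3, 6↦7, 7↦3, 8↦1, 9↦0, 10↦10]  zeros at y ∈ {9}
  x = 7: [0↦10, 1↦8, 2↦7, 3↦6, 4↦4, 5↦0, 6↦4, 7↦4, 8↦10, 9↦10, 10↦3]  zeros at y ∈ {5}
  x = 8: [0↦10, 1↦8, 2↦0, 3↦7, 4↦6, 5↦7, 6↦9, 7↦0, 8↦1, 9↦0, 10↦7]  zeros at y ∈ {2, 7, 9}
  x = 9: [0↦9, 1↦5, 2↦10, 3↦1, 4↦10, 5↦3, 6↦1, 7↦3, 8↦8, 9↦4, 10↦1]  zeros at y ∈ ∅
  x = 10: [0↦8, 1↦0, 2↦5, 3↦0, 4↦6, 5↦0, 6↦3, 7↦3, 8↦10, 9↦1, 10↦8]  zeros at y ∈ {1, 3, 5}
Collecting zeros: affine points = {(1, 4), (1, 9), (2, 4), (3, 3), (4, 4), (4, 6), (6, 9), (7, 5), (8, 2), (8, 7), (8, 9), (10, 1), (10, 3), (10, 5)}.
Total count |C(F_11)_aff| = 14.


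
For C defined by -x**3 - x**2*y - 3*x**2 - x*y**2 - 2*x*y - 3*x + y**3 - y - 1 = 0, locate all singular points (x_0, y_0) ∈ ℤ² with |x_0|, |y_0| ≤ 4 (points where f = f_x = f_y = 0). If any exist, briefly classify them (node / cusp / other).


Singular points: {(-1, 0)}; classification: cusp.

Compute partial derivatives:
  f_x = -3*x**2 - 2*x*y - 6*x - y**2 - 2*y - 3.
  f_y = -x**2 - 2*x*y - 2*x + 3*y**2 - 1.
Scan x_0 ∈ {−4, ..., 4}. For each x_0, f_y(x_0, y) is a polynomial in y; find its integer roots y ∈ {−4, ..., 4}, then test f_x and f at those candidates.
  x = -4: f_y(-4, y) = 3*y**2 + 8*y - 9; no integer root y with |y| ≤ 4.
  x = -3: f_y(-3, y) = 3*y**2 + 6*y - 4; no integer root y with |y| ≤ 4.
  x = -2: f_y(-2, y) = 3*y**2 + 4*y - 1; no integer root y with |y| ≤ 4.
  x = -1: f_y(-1, y) = 3*y**2 + 2*y; vanishes at y ∈ {0}. (-1, 0): f_x = 0, f = 0 — SINGULAR.
  x = 0: f_y(0, y) = 3*y**2 - 1; no integer root y with |y| ≤ 4.
  x = 1: f_y(1, y) = 3*y**2 - 2*y - 4; no integer root y with |y| ≤ 4.
  x = 2: f_y(2, y) = 3*y**2 - 4*y - 9; no integer root y with |y| ≤ 4.
  x = 3: f_y(3, y) = 3*y**2 - 6*y - 16; no integer root y with |y| ≤ 4.
  x = 4: f_y(4, y) = 3*y**2 - 8*y - 25; no integer root y with |y| ≤ 4.
Only singular point on the grid: (-1, 0).
Classify: substitute x = -1 + u, y = 0 + v and expand: f = -u**3 - u**2*v - u*v**2 + v**3 + v**2.
No constant or linear terms (consistent with a singular point). Quadratic part: v**2. Cubic part: -u**3 - u**2*v - u*v**2 + v**3.
The quadratic part v**2 is a perfect square, so there is a single (double) tangent line v = 0, i.e. y = 0. Restricting the cubic part to that line (v = 0) leaves -u**3 ≠ 0, so f is not divisible by v and the branch is v² ≈ u**3 to lowest order — this is a cusp.
Classification: cusp.


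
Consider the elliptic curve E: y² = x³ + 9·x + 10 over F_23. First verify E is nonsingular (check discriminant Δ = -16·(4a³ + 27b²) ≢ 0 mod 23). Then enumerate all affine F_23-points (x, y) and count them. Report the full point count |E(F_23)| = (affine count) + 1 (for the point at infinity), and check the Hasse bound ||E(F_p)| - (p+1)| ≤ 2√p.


Affine points = {(2, 6), (2, 17), (3, 8), (3, 15), (4, 8), (4, 15), (6, 2), (6, 21), (7, 5), (7, 18), (12, 11), (12, 12), (13, 1), (13, 22), (15, 1), (15, 22), (16, 8), (16, 15), (17, 4), (17, 19), (18, 1), (18, 22), (19, 5), (19, 18), (20, 5), (20, 18), (22, 0)}; affine count = 27; |E(F_23)| = 28.

Discriminant check: Δ ∝ 4a³ + 27b² = 4·9³ + 27·10² = 4·729 + 27·100 ≡ 4 (mod 23). Nonzero ⇒ E is nonsingular.
For each x ∈ F_23, compute rhs = x³ + 9·x + 10 mod 23, then count y ∈ F_23 with y² ≡ rhs.
  x = 0: rhs = 10, matching y values: none (0 points).
  x = 1: rhs = 20, matching y values: none (0 points).
  x = 2: rhs = 13, matching y values: 6, 17 (2 points).
  x = 3: rhs = 18, matching y values: 8, 15 (2 points).
  x = 4: rhs = 18, matching y values: 8, 15 (2 points).
  x = 5: rhs = 19, matching y values: none (0 points).
  x = 6: rhs = 4, matching y values: 2, 21 (2 points).
  x = 7: rhs = 2, matching y values: 5, 18 (2 points).
  x = 8: rhs = 19, matching y values: none (0 points).
  x = 9: rhs = 15, matching y values: none (0 points).
  x = 10: rhs = 19, matching y values: none (0 points).
  x = 11: rhs = 14, matching y values: none (0 points).
  x = 12: rhs = 6, matching y values: 11, 12 (2 points).
  x = 13: rhs = 1, matching y values: 1, 22 (2 points).
  x = 14: rhs = 5, matching y values: none (0 points).
  x = 15: rhs = 1, matching y values: 1, 22 (2 points).
  x = 16: rhs = 18, matching y values: 8, 15 (2 points).
  x = 17: rhs = 16, matching y values: 4, 19 (2 points).
  x = 18: rhs = 1, matching y values: 1, 22 (2 points).
  x = 19: rhs = 2, matching y values: 5, 18 (2 points).
  x = 20: rhs = 2, matching y values: 5, 18 (2 points).
  x = 21: rhs = 7, matching y values: none (0 points).
  x = 22: rhs = 0, matching y values: 0 (1 points).
Total affine count: 27.
Full point count |E(F_23)| = 27 + 1 = 28.
Hasse bound: |28 − (23+1)| = |4| = 4 ≤ 2√23 ≈ 9.5917 ✓.


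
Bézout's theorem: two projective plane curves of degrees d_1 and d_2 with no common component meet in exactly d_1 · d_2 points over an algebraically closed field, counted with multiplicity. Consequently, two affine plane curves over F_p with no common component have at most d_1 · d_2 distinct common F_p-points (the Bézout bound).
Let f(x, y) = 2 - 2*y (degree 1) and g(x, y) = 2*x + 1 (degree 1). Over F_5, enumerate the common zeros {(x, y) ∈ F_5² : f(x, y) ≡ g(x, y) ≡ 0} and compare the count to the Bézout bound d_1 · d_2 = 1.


Common zeros: {(2, 1)}; count = 1; Bézout bound = 1.

deg(f) = 1, deg(g) = 1, so Bézout bound = 1.
Scan x ∈ F_5. For each x, list the y ∈ F_5 with f(x, y) ≡ 0 and those with g(x, y) ≡ 0 (mod 5); the common zeros in that column are the intersection.
  x = 0: f ≡ 0 at y ∈ {1}; g ≡ 0 at y ∈ ∅; common: ∅.
  x = 1: f ≡ 0 at y ∈ {1}; g ≡ 0 at y ∈ ∅; common: ∅.
  x = 2: f ≡ 0 at y ∈ {1}; g ≡ 0 at y ∈ {0, 1, 2, 3, 4}; common: {1}.
  x = 3: f ≡ 0 at y ∈ {1}; g ≡ 0 at y ∈ ∅; common: ∅.
  x = 4: f ≡ 0 at y ∈ {1}; g ≡ 0 at y ∈ ∅; common: ∅.
Collecting: common zeros = {(2, 1)}, so the count is 1.
Comparison with the Bézout bound: 1 ≤ 1 = deg(f)·deg(g), as expected for curves with no common component (the bound is attained).


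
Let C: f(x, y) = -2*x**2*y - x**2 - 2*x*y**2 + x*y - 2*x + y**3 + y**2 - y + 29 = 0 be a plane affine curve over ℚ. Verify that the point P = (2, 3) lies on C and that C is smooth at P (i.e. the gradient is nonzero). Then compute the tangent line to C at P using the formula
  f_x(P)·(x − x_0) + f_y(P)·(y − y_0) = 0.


Tangent line at P: -45*x + 2*y + 84 = 0.

Step 1: f(2, 3) = 0, so P lies on C.
Step 2: partial derivatives
  f_x(x, y) = -4*x*y - 2*x - 2*y**2 + y - 2, f_y(x, y) = -2*x**2 - 4*x*y + x + 3*y**2 + 2*y - 1.
  f_x(P) = -45, f_y(P) = 2 (gradient nonzero, so P is smooth).
Step 3: tangent line at P: -45·(x − 2) + 2·(y − 3) = 0.
Expanding: -45*x + 2*y + 84 = 0.


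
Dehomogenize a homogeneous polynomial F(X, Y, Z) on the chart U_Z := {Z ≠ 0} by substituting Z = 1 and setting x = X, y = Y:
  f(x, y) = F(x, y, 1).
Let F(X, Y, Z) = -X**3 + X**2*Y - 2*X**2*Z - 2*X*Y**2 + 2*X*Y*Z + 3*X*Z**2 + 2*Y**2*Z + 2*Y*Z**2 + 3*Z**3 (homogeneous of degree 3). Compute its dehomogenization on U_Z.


f(x, y) = -x**3 + x**2*y - 2*x**2 - 2*x*y**2 + 2*x*y + 3*x + 2*y**2 + 2*y + 3

On U_Z we set Z = 1. Each monomial c·X^i·Y^j·Z^k in F becomes c·x^i·y^j·1^k = c·x^i·y^j.
Substituting Z = 1: F(X, Y, 1) = -x**3 + x**2*y - 2*x**2 - 2*x*y**2 + 2*x*y + 3*x + 2*y**2 + 2*y + 3.
Note: deg(f) ≤ deg(F) = 3; strict inequality happens when F is divisible by Z (lost terms).


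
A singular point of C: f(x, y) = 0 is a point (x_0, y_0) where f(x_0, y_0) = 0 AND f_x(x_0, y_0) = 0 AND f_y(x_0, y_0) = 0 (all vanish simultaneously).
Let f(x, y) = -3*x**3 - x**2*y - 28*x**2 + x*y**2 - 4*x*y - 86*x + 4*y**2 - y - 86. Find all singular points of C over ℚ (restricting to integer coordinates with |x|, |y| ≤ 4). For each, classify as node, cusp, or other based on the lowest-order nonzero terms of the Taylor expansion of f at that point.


Singular points: {(-3, -1)}; classification: cusp.

Compute partial derivatives:
  f_x = -9*x**2 - 2*x*y - 56*x + y**2 - 4*y - 86.
  f_y = -x**2 + 2*x*y - 4*x + 8*y - 1.
Scan x_0 ∈ {−4, ..., 4}. For each x_0, f_y(x_0, y) is a polynomial in y; find its integer roots y ∈ {−4, ..., 4}, then test f_x and f at those candidates.
  x = -4: f_y(-4, y) = -1; no integer root y with |y| ≤ 4.
  x = -3: f_y(-3, y) = 2*y + 2; vanishes at y ∈ {-1}. (-3, -1): f_x = 0, f = 0 — SINGULAR.
  x = -2: f_y(-2, y) = 4*y + 3; no integer root y with |y| ≤ 4.
  x = -1: f_y(-1, y) = 6*y + 2; no integer root y with |y| ≤ 4.
  x = 0: f_y(0, y) = 8*y - 1; no integer root y with |y| ≤ 4.
  x = 1: f_y(1, y) = 10*y - 6; no integer root y with |y| ≤ 4.
  x = 2: f_y(2, y) = 12*y - 13; no integer root y with |y| ≤ 4.
  x = 3: f_y(3, y) = 14*y - 22; no integer root y with |y| ≤ 4.
  x = 4: f_y(4, y) = 16*y - 33; no integer root y with |y| ≤ 4.
Only singular point on the grid: (-3, -1).
Classify: substitute x = -3 + u, y = -1 + v and expand: f = -3*u**3 - u**2*v + u*v**2 + v**2.
No constant or linear terms (consistent with a singular point). Quadratic part: v**2. Cubic part: -3*u**3 - u**2*v + u*v**2.
The quadratic part v**2 is a perfect square, so there is a single (double) tangent line v = 0, i.e. y = -1. Restricting the cubic part to that line (v = 0) leaves -3*u**3 ≠ 0, so f is not divisible by v and the branch is v² ≈ 3*u**3 to lowest order — this is a cusp.
Classification: cusp.


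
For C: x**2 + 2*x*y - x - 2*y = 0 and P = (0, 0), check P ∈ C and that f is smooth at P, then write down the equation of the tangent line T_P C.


Tangent line at P: -x - 2*y = 0.

Step 1: f(0, 0) = 0, so P lies on C.
Step 2: partial derivatives
  f_x(x, y) = 2*x + 2*y - 1, f_y(x, y) = 2*x - 2.
  f_x(P) = -1, f_y(P) = -2 (gradient nonzero, so P is smooth).
Step 3: tangent line at P: -1·(x − 0) + -2·(y − 0) = 0.
Expanding: -x - 2*y = 0.


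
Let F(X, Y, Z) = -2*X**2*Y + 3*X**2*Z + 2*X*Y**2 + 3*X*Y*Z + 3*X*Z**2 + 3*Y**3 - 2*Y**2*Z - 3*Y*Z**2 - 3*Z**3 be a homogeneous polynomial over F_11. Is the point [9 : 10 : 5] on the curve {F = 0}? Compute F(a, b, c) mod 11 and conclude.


F(9,10,5) ≡ 5 (mod 11); P is NOT on the curve.

Evaluate F(9, 10, 5) term-by-term (mod 11).
  -2*X**2*Y ↦ -2·81·10·1 = -1620
  3*X**2*Z ↦ 3·81·1·5 = 1215
  2*X*Y**2 ↦ 2·9·100·1 = 1800
  3*X*Y*Z ↦ 3·9·10·5 = 1350
  3*X*Z**2 ↦ 3·9·1·25 = 675
  3*Y**3 ↦ 3·1·1000·1 = 3000
  -2*Y**2*Z ↦ -2·1·100·5 = -1000
  -3*Y*Z**2 ↦ -3·1·10·25 = -750
  -3*Z**3 ↦ -3·1·1·125 = -375
Sum: F(9, 10, 5) = (-1620) + (1215) + (1800) + (1350) + (675) + (3000) + (-1000) + (-750) + (-375) = 4295.
Reducing mod 11: 4295 ≡ 5 (mod 11).
Since F(a, b, c) ≡ 5 ≠ 0 (mod 11), P does NOT lie on the curve.


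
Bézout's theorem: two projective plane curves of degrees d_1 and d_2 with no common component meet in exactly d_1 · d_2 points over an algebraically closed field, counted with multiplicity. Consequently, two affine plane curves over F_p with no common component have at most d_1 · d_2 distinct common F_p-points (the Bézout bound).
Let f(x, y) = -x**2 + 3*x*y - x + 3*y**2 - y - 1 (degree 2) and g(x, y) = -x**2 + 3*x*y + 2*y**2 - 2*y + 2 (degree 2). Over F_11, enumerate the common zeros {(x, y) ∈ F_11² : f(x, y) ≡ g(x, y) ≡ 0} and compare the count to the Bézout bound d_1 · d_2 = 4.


Common zeros: ∅; count = 0; Bézout bound = 4.

deg(f) = 2, deg(g) = 2, so Bézout bound = 4.
Scan x ∈ F_11. For each x, list the y ∈ F_11 with f(x, y) ≡ 0 and those with g(x, y) ≡ 0 (mod 11); the common zeros in that column are the intersection.
  x = 0: f ≡ 0 at y ∈ ∅; g ≡ 0 at y ∈ ∅; common: ∅.
  x = 1: f ≡ 0 at y ∈ ∅; g ≡ 0 at y ∈ {2, 3}; common: ∅.
  x = 2: f ≡ 0 at y ∈ ∅; g ≡ 0 at y ∈ ∅; common: ∅.
  x = 3: f ≡ 0 at y ∈ {6}; g ≡ 0 at y ∈ ∅; common: ∅.
  x = 4: f ≡ 0 at y ∈ ∅; g ≡ 0 at y ∈ {7, 10}; common: ∅.
  x = 5: f ≡ 0 at y ∈ ∅; g ≡ 0 at y ∈ {2, 8}; common: ∅.
  x = 6: f ≡ 0 at y ∈ ∅; g ≡ 0 at y ∈ {7}; common: ∅.
  x = 7: f ≡ 0 at y ∈ ∅; g ≡ 0 at y ∈ {9}; common: ∅.
  x = 8: f ≡ 0 at y ∈ ∅; g ≡ 0 at y ∈ {3, 8}; common: ∅.
  x = 9: f ≡ 0 at y ∈ ∅; g ≡ 0 at y ∈ {6, 9}; common: ∅.
  x = 10: f ≡ 0 at y ∈ ∅; g ≡ 0 at y ∈ ∅; common: ∅.
Collecting: common zeros = ∅, so the count is 0.
Comparison with the Bézout bound: 0 ≤ 4 = deg(f)·deg(g), as expected for curves with no common component (the affine F_11-count falls short of the bound because intersections may lie at infinity, over extension fields, or carry multiplicity).


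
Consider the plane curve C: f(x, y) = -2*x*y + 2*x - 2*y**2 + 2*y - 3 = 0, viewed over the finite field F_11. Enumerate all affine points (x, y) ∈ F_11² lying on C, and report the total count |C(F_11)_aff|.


Affine F_11-points: {(1, 4), (1, 7), (2, 2), (2, 8), (7, 0), (7, 5), (8, 6), (8, 9), (10, 3), (10, 10)}; count = 10.

For each of the 121 pairs (x, y) ∈ F_11², evaluate f(x, y) mod 11. Record the zeros.
  x = 0: [0↦8, 1↦8, 2↦4, 3↦7, 4↦6, 5↦1, 6↦3, 7↦1, 8↦6, 9↦7, 10↦4]  zeros at y ∈ ∅
  x = 1: [0↦10, 1↦8, 2↦2, 3↦3, 4↦0, 5↦4, 6↦4, 7↦0, 8↦3, 9↦2, 10↦8]  zeros at y ∈ {4, 7}
  x = 2: [0↦1, 1↦8, 2↦0, 3↦10, 4↦5, 5↦7, 6↦5, 7↦10, 8↦0, 9↦8, 10↦1]  zeros at y ∈ {2, 8}
  x = 3: [0↦3, 1↦8, 2↦9, 3↦6, 4↦10, 5↦10, 6↦6, 7↦9, 8↦8, 9↦3, 10↦5]  zeros at y ∈ ∅
  x = 4: [0↦5, 1↦8, 2↦7, 3↦2, 4↦4, 5↦2, 6↦7, 7↦8, 8↦5, 9↦9, 10↦9]  zeros at y ∈ ∅
  x = 5: [0↦7, 1↦8, 2↦5, 3↦9, 4↦9, 5↦5, 6↦8, 7↦7, 8↦2, 9↦4, 10↦2]  zeros at y ∈ ∅
  x = 6: [0↦9, 1↦8, 2↦3, 3↦5, 4↦3, 5↦8, 6↦9, 7↦6, 8↦10, 9↦10, 10↦6]  zeros at y ∈ ∅
  x = 7: [0↦0, 1↦8, 2↦1, 3↦1, 4↦8, 5↦0, 6↦10, 7↦5, 8↦7, 9↦5, 10↦10]  zeros at y ∈ {0, 5}
  x = 8: [0↦2, 1↦8, 2↦10, 3↦8, 4↦2, 5↦3, 6↦0, 7↦4, 8↦4, 9↦0, 10↦3]  zeros at y ∈ {6, 9}
  x = 9: [0↦4, 1↦8, 2↦8, 3↦4, 4↦7, 5↦6, 6↦1, 7↦3, 8↦1, 9↦6, 10↦7]  zeros at y ∈ ∅
  x = 10: [0↦6, 1↦8, 2↦6, 3↦0, 4↦1, 5↦9, 6↦2, 7↦2, 8↦9, 9↦1, 10↦0]  zeros at y ∈ {3, 10}
Collecting zeros: affine points = {(1, 4), (1, 7), (2, 2), (2, 8), (7, 0), (7, 5), (8, 6), (8, 9), (10, 3), (10, 10)}.
Total count |C(F_11)_aff| = 10.


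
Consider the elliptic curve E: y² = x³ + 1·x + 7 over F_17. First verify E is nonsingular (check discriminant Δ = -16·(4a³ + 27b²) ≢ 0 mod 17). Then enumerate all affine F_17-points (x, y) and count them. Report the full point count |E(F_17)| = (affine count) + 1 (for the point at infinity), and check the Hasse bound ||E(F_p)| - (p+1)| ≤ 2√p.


Affine points = {(1, 3), (1, 14), (2, 0), (5, 1), (5, 16), (6, 5), (6, 12), (7, 0), (8, 0), (12, 8), (12, 9)}; affine count = 11; |E(F_17)| = 12.

Discriminant check: Δ ∝ 4a³ + 27b² = 4·1³ + 27·7² = 4·1 + 27·49 ≡ 1 (mod 17). Nonzero ⇒ E is nonsingular.
For each x ∈ F_17, compute rhs = x³ + 1·x + 7 mod 17, then count y ∈ F_17 with y² ≡ rhs.
  x = 0: rhs = 7, matching y values: none (0 points).
  x = 1: rhs = 9, matching y values: 3, 14 (2 points).
  x = 2: rhs = 0, matching y values: 0 (1 points).
  x = 3: rhs = 3, matching y values: none (0 points).
  x = 4: rhs = 7, matching y values: none (0 points).
  x = 5: rhs = 1, matching y values: 1, 16 (2 points).
  x = 6: rhs = 8, matching y values: 5, 12 (2 points).
  x = 7: rhs = 0, matching y values: 0 (1 points).
  x = 8: rhs = 0, matching y values: 0 (1 points).
  x = 9: rhs = 14, matching y values: none (0 points).
  x = 10: rhs = 14, matching y values: none (0 points).
  x = 11: rhs = 6, matching y values: none (0 points).
  x = 12: rhs = 13, matching y values: 8, 9 (2 points).
  x = 13: rhs = 7, matching y values: none (0 points).
  x = 14: rhs = 11, matching y values: none (0 points).
  x = 15: rhs = 14, matching y values: none (0 points).
  x = 16: rhs = 5, matching y values: none (0 points).
Total affine count: 11.
Full point count |E(F_17)| = 11 + 1 = 12.
Hasse bound: |12 − (17+1)| = |-6| = 6 ≤ 2√17 ≈ 8.2462 ✓.


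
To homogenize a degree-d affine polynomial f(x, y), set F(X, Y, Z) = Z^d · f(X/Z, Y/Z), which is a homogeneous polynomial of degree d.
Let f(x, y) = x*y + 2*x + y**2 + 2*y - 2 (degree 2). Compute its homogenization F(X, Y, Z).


F(X, Y, Z) = X*Y + 2*X*Z + Y**2 + 2*Y*Z - 2*Z**2

deg(f) = 2.
Substitute x = X/Z, y = Y/Z into f, then multiply by Z^2.
  monomial 1·x^1·y^1 ↦ 1·X^1·Y^1·Z^0.
  monomial 2·x^1·y^0 ↦ 2·X^1·Y^0·Z^1.
  monomial 1·x^0·y^2 ↦ 1·X^0·Y^2·Z^0.
  monomial 2·x^0·y^1 ↦ 2·X^0·Y^1·Z^1.
  monomial -2·x^0·y^0 ↦ -2·X^0·Y^0·Z^2.
Collecting: F(X, Y, Z) = X*Y + 2*X*Z + Y**2 + 2*Y*Z - 2*Z**2.


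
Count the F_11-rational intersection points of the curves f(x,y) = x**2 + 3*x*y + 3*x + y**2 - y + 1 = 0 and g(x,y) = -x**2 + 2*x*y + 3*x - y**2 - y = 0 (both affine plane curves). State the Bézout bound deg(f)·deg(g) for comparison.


Common zeros: {(4, 9)}; count = 1; Bézout bound = 4.

deg(f) = 2, deg(g) = 2, so Bézout bound = 4.
Scan x ∈ F_11. For each x, list the y ∈ F_11 with f(x, y) ≡ 0 and those with g(x, y) ≡ 0 (mod 11); the common zeros in that column are the intersection.
  x = 0: f ≡ 0 at y ∈ ∅; g ≡ 0 at y ∈ {0, 10}; common: ∅.
  x = 1: f ≡ 0 at y ∈ ∅; g ≡ 0 at y ∈ {2, 10}; common: ∅.
  x = 2: f ≡ 0 at y ∈ {0, 6}; g ≡ 0 at y ∈ ∅; common: ∅.
  x = 3: f ≡ 0 at y ∈ ∅; g ≡ 0 at y ∈ {0, 5}; common: ∅.
  x = 4: f ≡ 0 at y ∈ {2, 9}; g ≡ 0 at y ∈ {9}; common: {9}.
  x = 5: f ≡ 0 at y ∈ ∅; g ≡ 0 at y ∈ ∅; common: ∅.
  x = 6: f ≡ 0 at y ∈ {0, 5}; g ≡ 0 at y ∈ {2, 9}; common: ∅.
  x = 7: f ≡ 0 at y ∈ ∅; g ≡ 0 at y ∈ ∅; common: ∅.
  x = 8: f ≡ 0 at y ∈ ∅; g ≡ 0 at y ∈ ∅; common: ∅.
  x = 9: f ≡ 0 at y ∈ {2, 5}; g ≡ 0 at y ∈ ∅; common: ∅.
  x = 10: f ≡ 0 at y ∈ {6, 9}; g ≡ 0 at y ∈ {3, 5}; common: ∅.
Collecting: common zeros = {(4, 9)}, so the count is 1.
Comparison with the Bézout bound: 1 ≤ 4 = deg(f)·deg(g), as expected for curves with no common component (the affine F_11-count falls short of the bound because intersections may lie at infinity, over extension fields, or carry multiplicity).


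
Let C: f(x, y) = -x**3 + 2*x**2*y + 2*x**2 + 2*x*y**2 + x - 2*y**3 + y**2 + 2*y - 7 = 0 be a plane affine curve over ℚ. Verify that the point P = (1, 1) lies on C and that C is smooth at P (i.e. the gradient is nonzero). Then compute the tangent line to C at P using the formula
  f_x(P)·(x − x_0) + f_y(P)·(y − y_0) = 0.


Tangent line at P: 8*x + 4*y - 12 = 0.

Step 1: f(1, 1) = 0, so P lies on C.
Step 2: partial derivatives
  f_x(x, y) = -3*x**2 + 4*x*y + 4*x + 2*y**2 + 1, f_y(x, y) = 2*x**2 + 4*x*y - 6*y**2 + 2*y + 2.
  f_x(P) = 8, f_y(P) = 4 (gradient nonzero, so P is smooth).
Step 3: tangent line at P: 8·(x − 1) + 4·(y − 1) = 0.
Expanding: 8*x + 4*y - 12 = 0.


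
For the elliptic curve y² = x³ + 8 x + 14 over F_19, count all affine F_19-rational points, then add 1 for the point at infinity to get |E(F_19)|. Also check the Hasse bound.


Affine points = {(1, 2), (1, 17), (2, 0), (8, 1), (8, 18), (9, 6), (9, 13), (10, 7), (10, 12), (13, 4), (13, 15), (14, 1), (14, 18), (16, 1), (16, 18), (17, 3), (17, 16), (18, 9), (18, 10)}; affine count = 19; |E(F_19)| = 20.

Discriminant check: Δ ∝ 4a³ + 27b² = 4·8³ + 27·14² = 4·512 + 27·196 ≡ 6 (mod 19). Nonzero ⇒ E is nonsingular.
For each x ∈ F_19, compute rhs = x³ + 8·x + 14 mod 19, then count y ∈ F_19 with y² ≡ rhs.
  x = 0: rhs = 14, matching y values: none (0 points).
  x = 1: rhs = 4, matching y values: 2, 17 (2 points).
  x = 2: rhs = 0, matching y values: 0 (1 points).
  x = 3: rhs = 8, matching y values: none (0 points).
  x = 4: rhs = 15, matching y values: none (0 points).
  x = 5: rhs = 8, matching y values: none (0 points).
  x = 6: rhs = 12, matching y values: none (0 points).
  x = 7: rhs = 14, matching y values: none (0 points).
  x = 8: rhs = 1, matching y values: 1, 18 (2 points).
  x = 9: rhs = 17, matching y values: 6, 13 (2 points).
  x = 10: rhs = 11, matching y values: 7, 12 (2 points).
  x = 11: rhs = 8, matching y values: none (0 points).
  x = 12: rhs = 14, matching y values: none (0 points).
  x = 13: rhs = 16, matching y values: 4, 15 (2 points).
  x = 14: rhs = 1, matching y values: 1, 18 (2 points).
  x = 15: rhs = 13, matching y values: none (0 points).
  x = 16: rhs = 1, matching y values: 1, 18 (2 points).
  x = 17: rhs = 9, matching y values: 3, 16 (2 points).
  x = 18: rhs = 5, matching y values: 9, 10 (2 points).
Total affine count: 19.
Full point count |E(F_19)| = 19 + 1 = 20.
Hasse bound: |20 − (19+1)| = |0| = 0 ≤ 2√19 ≈ 8.7178 ✓.
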